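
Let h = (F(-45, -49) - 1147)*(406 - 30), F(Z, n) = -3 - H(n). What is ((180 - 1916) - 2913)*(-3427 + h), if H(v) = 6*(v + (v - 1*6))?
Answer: 935392747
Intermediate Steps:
H(v) = -36 + 12*v (H(v) = 6*(v + (v - 6)) = 6*(v + (-6 + v)) = 6*(-6 + 2*v) = -36 + 12*v)
F(Z, n) = 33 - 12*n (F(Z, n) = -3 - (-36 + 12*n) = -3 + (36 - 12*n) = 33 - 12*n)
h = -197776 (h = ((33 - 12*(-49)) - 1147)*(406 - 30) = ((33 + 588) - 1147)*376 = (621 - 1147)*376 = -526*376 = -197776)
((180 - 1916) - 2913)*(-3427 + h) = ((180 - 1916) - 2913)*(-3427 - 197776) = (-1736 - 2913)*(-201203) = -4649*(-201203) = 935392747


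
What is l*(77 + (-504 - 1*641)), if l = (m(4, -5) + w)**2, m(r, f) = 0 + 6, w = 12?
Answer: -346032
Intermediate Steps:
m(r, f) = 6
l = 324 (l = (6 + 12)**2 = 18**2 = 324)
l*(77 + (-504 - 1*641)) = 324*(77 + (-504 - 1*641)) = 324*(77 + (-504 - 641)) = 324*(77 - 1145) = 324*(-1068) = -346032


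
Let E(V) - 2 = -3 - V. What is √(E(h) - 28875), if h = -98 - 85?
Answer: I*√28693 ≈ 169.39*I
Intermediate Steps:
h = -183
E(V) = -1 - V (E(V) = 2 + (-3 - V) = -1 - V)
√(E(h) - 28875) = √((-1 - 1*(-183)) - 28875) = √((-1 + 183) - 28875) = √(182 - 28875) = √(-28693) = I*√28693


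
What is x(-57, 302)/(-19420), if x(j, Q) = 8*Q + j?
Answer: -2359/19420 ≈ -0.12147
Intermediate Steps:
x(j, Q) = j + 8*Q
x(-57, 302)/(-19420) = (-57 + 8*302)/(-19420) = (-57 + 2416)*(-1/19420) = 2359*(-1/19420) = -2359/19420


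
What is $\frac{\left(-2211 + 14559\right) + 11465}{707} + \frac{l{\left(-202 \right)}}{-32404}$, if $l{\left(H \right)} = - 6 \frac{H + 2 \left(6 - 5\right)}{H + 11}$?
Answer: $\frac{36845852683}{1093934737} \approx 33.682$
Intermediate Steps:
$l{\left(H \right)} = - \frac{6 \left(2 + H\right)}{11 + H}$ ($l{\left(H \right)} = - 6 \frac{H + 2 \cdot 1}{11 + H} = - 6 \frac{H + 2}{11 + H} = - 6 \frac{2 + H}{11 + H} = - \frac{6 \left(2 + H\right)}{11 + H}$)
$\frac{\left(-2211 + 14559\right) + 11465}{707} + \frac{l{\left(-202 \right)}}{-32404} = \frac{\left(-2211 + 14559\right) + 11465}{707} + \frac{6 \frac{1}{11 - 202} \left(-2 - -202\right)}{-32404} = \left(12348 + 11465\right) \frac{1}{707} + \frac{6 \left(-2 + 202\right)}{-191} \left(- \frac{1}{32404}\right) = 23813 \cdot \frac{1}{707} + 6 \left(- \frac{1}{191}\right) 200 \left(- \frac{1}{32404}\right) = \frac{23813}{707} - - \frac{300}{1547291} = \frac{23813}{707} + \frac{300}{1547291} = \frac{36845852683}{1093934737}$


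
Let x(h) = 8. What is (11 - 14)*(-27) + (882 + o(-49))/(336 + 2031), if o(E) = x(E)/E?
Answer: 9437833/115983 ≈ 81.373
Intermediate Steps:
o(E) = 8/E
(11 - 14)*(-27) + (882 + o(-49))/(336 + 2031) = (11 - 14)*(-27) + (882 + 8/(-49))/(336 + 2031) = -3*(-27) + (882 + 8*(-1/49))/2367 = 81 + (882 - 8/49)*(1/2367) = 81 + (43210/49)*(1/2367) = 81 + 43210/115983 = 9437833/115983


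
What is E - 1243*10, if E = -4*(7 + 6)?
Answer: -12482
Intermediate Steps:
E = -52 (E = -4*13 = -52)
E - 1243*10 = -52 - 1243*10 = -52 - 113*110 = -52 - 12430 = -12482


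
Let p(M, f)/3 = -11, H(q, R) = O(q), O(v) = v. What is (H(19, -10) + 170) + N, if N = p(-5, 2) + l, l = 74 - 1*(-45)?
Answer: 275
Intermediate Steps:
H(q, R) = q
p(M, f) = -33 (p(M, f) = 3*(-11) = -33)
l = 119 (l = 74 + 45 = 119)
N = 86 (N = -33 + 119 = 86)
(H(19, -10) + 170) + N = (19 + 170) + 86 = 189 + 86 = 275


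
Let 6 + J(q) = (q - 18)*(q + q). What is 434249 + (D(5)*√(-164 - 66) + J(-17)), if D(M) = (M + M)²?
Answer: 435433 + 100*I*√230 ≈ 4.3543e+5 + 1516.6*I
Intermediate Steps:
J(q) = -6 + 2*q*(-18 + q) (J(q) = -6 + (q - 18)*(q + q) = -6 + (-18 + q)*(2*q) = -6 + 2*q*(-18 + q))
D(M) = 4*M² (D(M) = (2*M)² = 4*M²)
434249 + (D(5)*√(-164 - 66) + J(-17)) = 434249 + ((4*5²)*√(-164 - 66) + (-6 - 36*(-17) + 2*(-17)²)) = 434249 + ((4*25)*√(-230) + (-6 + 612 + 2*289)) = 434249 + (100*(I*√230) + (-6 + 612 + 578)) = 434249 + (100*I*√230 + 1184) = 434249 + (1184 + 100*I*√230) = 435433 + 100*I*√230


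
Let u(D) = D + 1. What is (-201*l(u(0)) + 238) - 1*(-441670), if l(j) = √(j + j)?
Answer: 441908 - 201*√2 ≈ 4.4162e+5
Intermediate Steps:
u(D) = 1 + D
l(j) = √2*√j (l(j) = √(2*j) = √2*√j)
(-201*l(u(0)) + 238) - 1*(-441670) = (-201*√2*√(1 + 0) + 238) - 1*(-441670) = (-201*√2*√1 + 238) + 441670 = (-201*√2 + 238) + 441670 = (238 - 201*√2) + 441670 = 441908 - 201*√2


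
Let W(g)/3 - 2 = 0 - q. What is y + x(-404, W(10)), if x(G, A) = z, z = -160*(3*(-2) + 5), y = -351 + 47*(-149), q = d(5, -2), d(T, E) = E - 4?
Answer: -7194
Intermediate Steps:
d(T, E) = -4 + E
q = -6 (q = -4 - 2 = -6)
y = -7354 (y = -351 - 7003 = -7354)
W(g) = 24 (W(g) = 6 + 3*(0 - 1*(-6)) = 6 + 3*(0 + 6) = 6 + 3*6 = 6 + 18 = 24)
z = 160 (z = -160*(-6 + 5) = -160*(-1) = 160)
x(G, A) = 160
y + x(-404, W(10)) = -7354 + 160 = -7194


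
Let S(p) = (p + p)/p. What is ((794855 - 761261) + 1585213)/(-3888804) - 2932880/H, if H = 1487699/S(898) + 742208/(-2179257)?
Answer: -54958872757626871469/12607801909570658508 ≈ -4.3591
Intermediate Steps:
S(p) = 2 (S(p) = (2*p)/p = 2)
H = 3242076975227/4358514 (H = 1487699/2 + 742208/(-2179257) = 1487699*(½) + 742208*(-1/2179257) = 1487699/2 - 742208/2179257 = 3242076975227/4358514 ≈ 7.4385e+5)
((794855 - 761261) + 1585213)/(-3888804) - 2932880/H = ((794855 - 761261) + 1585213)/(-3888804) - 2932880/3242076975227/4358514 = (33594 + 1585213)*(-1/3888804) - 2932880*4358514/3242076975227 = 1618807*(-1/3888804) - 12782998540320/3242076975227 = -1618807/3888804 - 12782998540320/3242076975227 = -54958872757626871469/12607801909570658508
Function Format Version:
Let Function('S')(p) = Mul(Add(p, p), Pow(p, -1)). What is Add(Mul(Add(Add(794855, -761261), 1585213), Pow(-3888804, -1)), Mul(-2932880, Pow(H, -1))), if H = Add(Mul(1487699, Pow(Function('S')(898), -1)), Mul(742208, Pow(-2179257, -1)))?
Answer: Rational(-54958872757626871469, 12607801909570658508) ≈ -4.3591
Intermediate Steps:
Function('S')(p) = 2 (Function('S')(p) = Mul(Mul(2, p), Pow(p, -1)) = 2)
H = Rational(3242076975227, 4358514) (H = Add(Mul(1487699, Pow(2, -1)), Mul(742208, Pow(-2179257, -1))) = Add(Mul(1487699, Rational(1, 2)), Mul(742208, Rational(-1, 2179257))) = Add(Rational(1487699, 2), Rational(-742208, 2179257)) = Rational(3242076975227, 4358514) ≈ 7.4385e+5)
Add(Mul(Add(Add(794855, -761261), 1585213), Pow(-3888804, -1)), Mul(-2932880, Pow(H, -1))) = Add(Mul(Add(Add(794855, -761261), 1585213), Pow(-3888804, -1)), Mul(-2932880, Pow(Rational(3242076975227, 4358514), -1))) = Add(Mul(Add(33594, 1585213), Rational(-1, 3888804)), Mul(-2932880, Rational(4358514, 3242076975227))) = Add(Mul(1618807, Rational(-1, 3888804)), Rational(-12782998540320, 3242076975227)) = Add(Rational(-1618807, 3888804), Rational(-12782998540320, 3242076975227)) = Rational(-54958872757626871469, 12607801909570658508)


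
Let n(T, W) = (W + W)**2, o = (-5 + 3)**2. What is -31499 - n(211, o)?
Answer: -31563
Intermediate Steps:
o = 4 (o = (-2)**2 = 4)
n(T, W) = 4*W**2 (n(T, W) = (2*W)**2 = 4*W**2)
-31499 - n(211, o) = -31499 - 4*4**2 = -31499 - 4*16 = -31499 - 1*64 = -31499 - 64 = -31563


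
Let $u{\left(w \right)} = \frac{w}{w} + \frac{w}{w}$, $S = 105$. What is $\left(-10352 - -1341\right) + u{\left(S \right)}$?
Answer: $-9009$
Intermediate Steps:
$u{\left(w \right)} = 2$ ($u{\left(w \right)} = 1 + 1 = 2$)
$\left(-10352 - -1341\right) + u{\left(S \right)} = \left(-10352 - -1341\right) + 2 = \left(-10352 + 1341\right) + 2 = -9011 + 2 = -9009$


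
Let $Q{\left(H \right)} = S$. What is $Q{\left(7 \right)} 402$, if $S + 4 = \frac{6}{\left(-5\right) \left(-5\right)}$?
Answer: $- \frac{37788}{25} \approx -1511.5$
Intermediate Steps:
$S = - \frac{94}{25}$ ($S = -4 + \frac{6}{\left(-5\right) \left(-5\right)} = -4 + \frac{6}{25} = - \frac{94}{25} \approx -3.76$)
$Q{\left(H \right)} = - \frac{94}{25}$
$Q{\left(7 \right)} 402 = \left(- \frac{94}{25}\right) 402 = - \frac{37788}{25}$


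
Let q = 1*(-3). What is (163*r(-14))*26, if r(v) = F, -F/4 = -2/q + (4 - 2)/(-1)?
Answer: 67808/3 ≈ 22603.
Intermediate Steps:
q = -3
F = 16/3 (F = -4*(-2/(-3) + (4 - 2)/(-1)) = -4*(-2*(-1/3) + 2*(-1)) = -4*(2/3 - 2) = -4*(-4/3) = 16/3 ≈ 5.3333)
r(v) = 16/3
(163*r(-14))*26 = (163*(16/3))*26 = (2608/3)*26 = 67808/3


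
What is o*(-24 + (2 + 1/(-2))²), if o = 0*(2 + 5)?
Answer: 0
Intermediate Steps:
o = 0 (o = 0*7 = 0)
o*(-24 + (2 + 1/(-2))²) = 0*(-24 + (2 + 1/(-2))²) = 0*(-24 + (2 - ½)²) = 0*(-24 + (3/2)²) = 0*(-24 + 9/4) = 0*(-87/4) = 0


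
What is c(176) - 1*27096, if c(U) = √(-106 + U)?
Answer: -27096 + √70 ≈ -27088.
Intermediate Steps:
c(176) - 1*27096 = √(-106 + 176) - 1*27096 = √70 - 27096 = -27096 + √70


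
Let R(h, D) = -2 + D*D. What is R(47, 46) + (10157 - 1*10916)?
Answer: 1355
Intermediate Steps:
R(h, D) = -2 + D**2
R(47, 46) + (10157 - 1*10916) = (-2 + 46**2) + (10157 - 1*10916) = (-2 + 2116) + (10157 - 10916) = 2114 - 759 = 1355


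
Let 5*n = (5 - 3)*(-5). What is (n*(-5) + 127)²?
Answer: 18769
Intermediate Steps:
n = -2 (n = ((5 - 3)*(-5))/5 = (2*(-5))/5 = (⅕)*(-10) = -2)
(n*(-5) + 127)² = (-2*(-5) + 127)² = (10 + 127)² = 137² = 18769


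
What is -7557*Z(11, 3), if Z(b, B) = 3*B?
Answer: -68013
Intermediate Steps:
-7557*Z(11, 3) = -22671*3 = -7557*9 = -68013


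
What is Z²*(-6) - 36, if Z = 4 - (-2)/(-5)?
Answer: -2844/25 ≈ -113.76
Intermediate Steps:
Z = 18/5 (Z = 4 - (-2)*(-1)/5 = 4 - 2*⅕ = 4 - ⅖ = 18/5 ≈ 3.6000)
Z²*(-6) - 36 = (18/5)²*(-6) - 36 = (324/25)*(-6) - 36 = -1944/25 - 36 = -2844/25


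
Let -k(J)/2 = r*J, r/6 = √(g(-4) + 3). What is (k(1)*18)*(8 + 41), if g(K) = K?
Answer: -10584*I ≈ -10584.0*I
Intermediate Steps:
r = 6*I (r = 6*√(-4 + 3) = 6*√(-1) = 6*I ≈ 6.0*I)
k(J) = -12*I*J (k(J) = -2*6*I*J = -12*I*J)
(k(1)*18)*(8 + 41) = (-12*I*1*18)*(8 + 41) = (-12*I*18)*49 = -216*I*49 = -10584*I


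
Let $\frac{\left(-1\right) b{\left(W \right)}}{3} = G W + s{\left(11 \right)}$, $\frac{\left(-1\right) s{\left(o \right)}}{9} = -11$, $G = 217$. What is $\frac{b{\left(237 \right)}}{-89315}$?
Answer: $\frac{154584}{89315} \approx 1.7308$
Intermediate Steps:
$s{\left(o \right)} = 99$ ($s{\left(o \right)} = \left(-9\right) \left(-11\right) = 99$)
$b{\left(W \right)} = -297 - 651 W$ ($b{\left(W \right)} = - 3 \left(217 W + 99\right) = - 3 \left(99 + 217 W\right) = -297 - 651 W$)
$\frac{b{\left(237 \right)}}{-89315} = \frac{-297 - 154287}{-89315} = \left(-297 - 154287\right) \left(- \frac{1}{89315}\right) = \left(-154584\right) \left(- \frac{1}{89315}\right) = \frac{154584}{89315}$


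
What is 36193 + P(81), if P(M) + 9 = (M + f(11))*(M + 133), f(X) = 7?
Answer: 55016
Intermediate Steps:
P(M) = -9 + (7 + M)*(133 + M) (P(M) = -9 + (M + 7)*(M + 133) = -9 + (7 + M)*(133 + M))
36193 + P(81) = 36193 + (922 + 81**2 + 140*81) = 36193 + (922 + 6561 + 11340) = 36193 + 18823 = 55016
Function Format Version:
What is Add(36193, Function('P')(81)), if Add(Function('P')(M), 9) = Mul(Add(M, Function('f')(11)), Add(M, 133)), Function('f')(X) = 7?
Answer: 55016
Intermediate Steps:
Function('P')(M) = Add(-9, Mul(Add(7, M), Add(133, M))) (Function('P')(M) = Add(-9, Mul(Add(M, 7), Add(M, 133))) = Add(-9, Mul(Add(7, M), Add(133, M))))
Add(36193, Function('P')(81)) = Add(36193, Add(922, Pow(81, 2), Mul(140, 81))) = Add(36193, Add(922, 6561, 11340)) = Add(36193, 18823) = 55016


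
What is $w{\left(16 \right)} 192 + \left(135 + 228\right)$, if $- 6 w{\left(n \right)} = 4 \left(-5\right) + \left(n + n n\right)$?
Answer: $-7701$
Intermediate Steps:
$w{\left(n \right)} = \frac{10}{3} - \frac{n}{6} - \frac{n^{2}}{6}$ ($w{\left(n \right)} = - \frac{4 \left(-5\right) + \left(n + n n\right)}{6} = - \frac{-20 + \left(n + n^{2}\right)}{6} = - \frac{-20 + n + n^{2}}{6} = \frac{10}{3} - \frac{n}{6} - \frac{n^{2}}{6}$)
$w{\left(16 \right)} 192 + \left(135 + 228\right) = \left(\frac{10}{3} - \frac{8}{3} - \frac{16^{2}}{6}\right) 192 + \left(135 + 228\right) = \left(\frac{10}{3} - \frac{8}{3} - \frac{128}{3}\right) 192 + 363 = \left(-42\right) 192 + 363 = -8064 + 363 = -7701$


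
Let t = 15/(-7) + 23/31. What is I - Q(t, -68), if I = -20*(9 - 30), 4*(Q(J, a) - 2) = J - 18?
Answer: 183517/434 ≈ 422.85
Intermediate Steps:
t = -304/217 (t = 15*(-1/7) + 23*(1/31) = -15/7 + 23/31 = -304/217 ≈ -1.4009)
Q(J, a) = -5/2 + J/4 (Q(J, a) = 2 + (J - 18)/4 = 2 + (-18 + J)/4 = 2 + (-9/2 + J/4) = -5/2 + J/4)
I = 420 (I = -20*(-21) = 420)
I - Q(t, -68) = 420 - (-5/2 + (1/4)*(-304/217)) = 420 - (-5/2 - 76/217) = 420 - 1*(-1237/434) = 420 + 1237/434 = 183517/434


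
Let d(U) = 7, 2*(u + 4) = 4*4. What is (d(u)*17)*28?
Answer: 3332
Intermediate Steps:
u = 4 (u = -4 + (4*4)/2 = -4 + (½)*16 = -4 + 8 = 4)
(d(u)*17)*28 = (7*17)*28 = 119*28 = 3332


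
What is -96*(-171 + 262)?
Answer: -8736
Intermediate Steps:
-96*(-171 + 262) = -96*91 = -8736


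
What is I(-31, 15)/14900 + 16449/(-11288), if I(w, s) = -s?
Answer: -12262971/8409560 ≈ -1.4582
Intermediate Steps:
I(-31, 15)/14900 + 16449/(-11288) = -1*15/14900 + 16449/(-11288) = -15*1/14900 + 16449*(-1/11288) = -3/2980 - 16449/11288 = -12262971/8409560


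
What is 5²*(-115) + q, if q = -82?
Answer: -2957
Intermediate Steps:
5²*(-115) + q = 5²*(-115) - 82 = 25*(-115) - 82 = -2875 - 82 = -2957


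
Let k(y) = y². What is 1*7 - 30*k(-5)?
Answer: -743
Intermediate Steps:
1*7 - 30*k(-5) = 1*7 - 30*(-5)² = 7 - 30*25 = 7 - 750 = -743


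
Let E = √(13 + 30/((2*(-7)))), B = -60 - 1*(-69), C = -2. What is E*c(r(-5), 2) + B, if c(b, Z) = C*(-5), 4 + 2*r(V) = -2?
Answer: 9 + 20*√133/7 ≈ 41.950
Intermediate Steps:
r(V) = -3 (r(V) = -2 + (½)*(-2) = -2 - 1 = -3)
B = 9 (B = -60 + 69 = 9)
c(b, Z) = 10 (c(b, Z) = -2*(-5) = 10)
E = 2*√133/7 (E = √(13 + 30/(-14)) = √(13 + 30*(-1/14)) = √(13 - 15/7) = √(76/7) = 2*√133/7 ≈ 3.2950)
E*c(r(-5), 2) + B = (2*√133/7)*10 + 9 = 20*√133/7 + 9 = 9 + 20*√133/7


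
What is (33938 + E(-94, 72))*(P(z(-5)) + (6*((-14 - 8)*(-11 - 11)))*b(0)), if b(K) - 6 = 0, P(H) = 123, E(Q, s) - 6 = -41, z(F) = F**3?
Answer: 594895941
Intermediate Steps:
E(Q, s) = -35 (E(Q, s) = 6 - 41 = -35)
b(K) = 6 (b(K) = 6 + 0 = 6)
(33938 + E(-94, 72))*(P(z(-5)) + (6*((-14 - 8)*(-11 - 11)))*b(0)) = (33938 - 35)*(123 + (6*((-14 - 8)*(-11 - 11)))*6) = 33903*(123 + (6*(-22*(-22)))*6) = 33903*(123 + (6*484)*6) = 33903*(123 + 2904*6) = 33903*(123 + 17424) = 33903*17547 = 594895941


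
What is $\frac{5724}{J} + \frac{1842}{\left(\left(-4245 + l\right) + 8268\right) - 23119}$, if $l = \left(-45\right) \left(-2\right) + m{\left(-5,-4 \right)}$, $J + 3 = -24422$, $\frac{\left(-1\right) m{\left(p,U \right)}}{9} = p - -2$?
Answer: $- \frac{153626646}{463562075} \approx -0.3314$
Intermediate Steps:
$m{\left(p,U \right)} = -18 - 9 p$ ($m{\left(p,U \right)} = - 9 \left(p - -2\right) = - 9 \left(p + 2\right) = - 9 \left(2 + p\right) = -18 - 9 p$)
$J = -24425$ ($J = -3 - 24422 = -24425$)
$l = 117$ ($l = \left(-45\right) \left(-2\right) - -27 = 90 + \left(-18 + 45\right) = 90 + 27 = 117$)
$\frac{5724}{J} + \frac{1842}{\left(\left(-4245 + l\right) + 8268\right) - 23119} = \frac{5724}{-24425} + \frac{1842}{\left(\left(-4245 + 117\right) + 8268\right) - 23119} = 5724 \left(- \frac{1}{24425}\right) + \frac{1842}{\left(-4128 + 8268\right) - 23119} = - \frac{5724}{24425} + \frac{1842}{4140 - 23119} = - \frac{5724}{24425} + \frac{1842}{-18979} = - \frac{5724}{24425} + 1842 \left(- \frac{1}{18979}\right) = - \frac{5724}{24425} - \frac{1842}{18979} = - \frac{153626646}{463562075}$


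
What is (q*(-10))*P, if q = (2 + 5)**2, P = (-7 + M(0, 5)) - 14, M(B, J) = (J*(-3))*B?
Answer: 10290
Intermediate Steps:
M(B, J) = -3*B*J (M(B, J) = (-3*J)*B = -3*B*J)
P = -21 (P = (-7 - 3*0*5) - 14 = (-7 + 0) - 14 = -7 - 14 = -21)
q = 49 (q = 7**2 = 49)
(q*(-10))*P = (49*(-10))*(-21) = -490*(-21) = 10290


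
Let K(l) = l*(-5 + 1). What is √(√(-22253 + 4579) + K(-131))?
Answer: √(524 + I*√17674) ≈ 23.072 + 2.8811*I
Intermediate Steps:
K(l) = -4*l (K(l) = l*(-4) = -4*l)
√(√(-22253 + 4579) + K(-131)) = √(√(-22253 + 4579) - 4*(-131)) = √(√(-17674) + 524) = √(I*√17674 + 524) = √(524 + I*√17674)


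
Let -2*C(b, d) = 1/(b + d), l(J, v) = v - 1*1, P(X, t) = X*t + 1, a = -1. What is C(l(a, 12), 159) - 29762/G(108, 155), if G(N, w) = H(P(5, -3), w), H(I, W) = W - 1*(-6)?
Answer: -439967/2380 ≈ -184.86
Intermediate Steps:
P(X, t) = 1 + X*t
H(I, W) = 6 + W (H(I, W) = W + 6 = 6 + W)
G(N, w) = 6 + w
l(J, v) = -1 + v (l(J, v) = v - 1 = -1 + v)
C(b, d) = -1/(2*(b + d))
C(l(a, 12), 159) - 29762/G(108, 155) = -1/(2*(-1 + 12) + 2*159) - 29762/(6 + 155) = -1/(2*11 + 318) - 29762/161 = -1/(22 + 318) - 29762/161 = -1/340 - 1*1294/7 = -1*1/340 - 1294/7 = -1/340 - 1294/7 = -439967/2380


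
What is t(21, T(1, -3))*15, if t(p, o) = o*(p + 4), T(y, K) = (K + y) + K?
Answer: -1875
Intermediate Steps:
T(y, K) = y + 2*K
t(p, o) = o*(4 + p)
t(21, T(1, -3))*15 = ((1 + 2*(-3))*(4 + 21))*15 = ((1 - 6)*25)*15 = -5*25*15 = -125*15 = -1875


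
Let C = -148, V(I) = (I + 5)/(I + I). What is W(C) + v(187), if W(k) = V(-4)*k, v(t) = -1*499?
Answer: -961/2 ≈ -480.50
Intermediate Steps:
V(I) = (5 + I)/(2*I) (V(I) = (5 + I)/((2*I)) = (5 + I)*(1/(2*I)) = (5 + I)/(2*I))
v(t) = -499
W(k) = -k/8 (W(k) = ((1/2)*(5 - 4)/(-4))*k = ((1/2)*(-1/4)*1)*k = -k/8)
W(C) + v(187) = -1/8*(-148) - 499 = 37/2 - 499 = -961/2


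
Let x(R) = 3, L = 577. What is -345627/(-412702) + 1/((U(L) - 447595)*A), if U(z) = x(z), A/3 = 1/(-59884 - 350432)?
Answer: 13196622383/11545132099 ≈ 1.1430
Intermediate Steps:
A = -1/136772 (A = 3/(-59884 - 350432) = 3/(-410316) = 3*(-1/410316) = -1/136772 ≈ -7.3114e-6)
U(z) = 3
-345627/(-412702) + 1/((U(L) - 447595)*A) = -345627/(-412702) + 1/((3 - 447595)*(-1/136772)) = -345627*(-1/412702) - 136772/(-447592) = 345627/412702 - 1/447592*(-136772) = 345627/412702 + 34193/111898 = 13196622383/11545132099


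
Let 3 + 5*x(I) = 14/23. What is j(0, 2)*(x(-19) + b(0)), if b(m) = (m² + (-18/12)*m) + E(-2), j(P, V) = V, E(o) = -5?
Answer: -252/23 ≈ -10.957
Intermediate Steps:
b(m) = -5 + m² - 3*m/2 (b(m) = (m² + (-18/12)*m) - 5 = (m² + (-18*1/12)*m) - 5 = (m² - 3*m/2) - 5 = -5 + m² - 3*m/2)
x(I) = -11/23 (x(I) = -⅗ + (14/23)/5 = -⅗ + (14*(1/23))/5 = -⅗ + (⅕)*(14/23) = -⅗ + 14/115 = -11/23)
j(0, 2)*(x(-19) + b(0)) = 2*(-11/23 + (-5 + 0² - 3/2*0)) = 2*(-11/23 + (-5 + 0 + 0)) = 2*(-11/23 - 5) = 2*(-126/23) = -252/23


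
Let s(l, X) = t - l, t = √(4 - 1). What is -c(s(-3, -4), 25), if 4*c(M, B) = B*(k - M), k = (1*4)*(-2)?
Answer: 275/4 + 25*√3/4 ≈ 79.575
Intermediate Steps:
t = √3 ≈ 1.7320
k = -8 (k = 4*(-2) = -8)
s(l, X) = √3 - l
c(M, B) = B*(-8 - M)/4 (c(M, B) = (B*(-8 - M))/4 = B*(-8 - M)/4)
-c(s(-3, -4), 25) = -(-1)*25*(8 + (√3 - 1*(-3)))/4 = -(-1)*25*(8 + (√3 + 3))/4 = -(-1)*25*(8 + (3 + √3))/4 = -(-1)*25*(11 + √3)/4 = -(-275/4 - 25*√3/4) = 275/4 + 25*√3/4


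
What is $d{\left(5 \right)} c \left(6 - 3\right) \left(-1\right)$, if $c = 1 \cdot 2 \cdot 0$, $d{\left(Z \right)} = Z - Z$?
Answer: $0$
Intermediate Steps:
$d{\left(Z \right)} = 0$
$c = 0$ ($c = 2 \cdot 0 = 0$)
$d{\left(5 \right)} c \left(6 - 3\right) \left(-1\right) = 0 \cdot 0 \left(6 - 3\right) \left(-1\right) = 0 \cdot 3 \left(-1\right) = 0 \left(-3\right) = 0$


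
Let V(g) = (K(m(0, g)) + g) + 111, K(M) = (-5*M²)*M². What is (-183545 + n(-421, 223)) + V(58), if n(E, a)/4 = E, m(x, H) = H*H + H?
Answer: -685630336620340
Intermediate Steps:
m(x, H) = H + H² (m(x, H) = H² + H = H + H²)
n(E, a) = 4*E
K(M) = -5*M⁴
V(g) = 111 + g - 5*g⁴*(1 + g)⁴ (V(g) = (-5*g⁴*(1 + g)⁴ + g) + 111 = (g - 5*g⁴*(1 + g)⁴) + 111 = 111 + g - 5*g⁴*(1 + g)⁴)
(-183545 + n(-421, 223)) + V(58) = (-183545 + 4*(-421)) + (111 + 58 - 5*58⁴*(1 + 58)⁴) = (-183545 - 1684) + (111 + 58 - 5*11316496*59⁴) = -185229 + (111 + 58 - 5*11316496*12117361) = -185229 + (111 + 58 - 685630336435280) = -185229 - 685630336435111 = -685630336620340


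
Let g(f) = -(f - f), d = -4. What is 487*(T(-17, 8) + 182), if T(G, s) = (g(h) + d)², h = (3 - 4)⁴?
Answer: 96426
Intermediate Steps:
h = 1 (h = (-1)⁴ = 1)
g(f) = 0 (g(f) = -1*0 = 0)
T(G, s) = 16 (T(G, s) = (0 - 4)² = (-4)² = 16)
487*(T(-17, 8) + 182) = 487*(16 + 182) = 487*198 = 96426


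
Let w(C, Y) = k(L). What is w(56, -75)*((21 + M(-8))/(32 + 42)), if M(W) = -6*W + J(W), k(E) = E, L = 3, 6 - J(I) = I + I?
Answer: 273/74 ≈ 3.6892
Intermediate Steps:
J(I) = 6 - 2*I (J(I) = 6 - (I + I) = 6 - 2*I)
M(W) = 6 - 8*W (M(W) = -6*W + (6 - 2*W) = 6 - 8*W)
w(C, Y) = 3
w(56, -75)*((21 + M(-8))/(32 + 42)) = 3*((21 + (6 - 8*(-8)))/(32 + 42)) = 3*((21 + (6 + 64))/74) = 3*((21 + 70)*(1/74)) = 3*(91*(1/74)) = 3*(91/74) = 273/74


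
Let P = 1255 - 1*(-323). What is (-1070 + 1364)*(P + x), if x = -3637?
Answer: -605346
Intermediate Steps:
P = 1578 (P = 1255 + 323 = 1578)
(-1070 + 1364)*(P + x) = (-1070 + 1364)*(1578 - 3637) = 294*(-2059) = -605346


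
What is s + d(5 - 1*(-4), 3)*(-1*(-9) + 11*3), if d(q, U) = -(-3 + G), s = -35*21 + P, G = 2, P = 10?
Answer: -683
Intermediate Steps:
s = -725 (s = -35*21 + 10 = -735 + 10 = -725)
d(q, U) = 1 (d(q, U) = -(-3 + 2) = -1*(-1) = 1)
s + d(5 - 1*(-4), 3)*(-1*(-9) + 11*3) = -725 + 1*(-1*(-9) + 11*3) = -725 + 1*(9 + 33) = -725 + 1*42 = -725 + 42 = -683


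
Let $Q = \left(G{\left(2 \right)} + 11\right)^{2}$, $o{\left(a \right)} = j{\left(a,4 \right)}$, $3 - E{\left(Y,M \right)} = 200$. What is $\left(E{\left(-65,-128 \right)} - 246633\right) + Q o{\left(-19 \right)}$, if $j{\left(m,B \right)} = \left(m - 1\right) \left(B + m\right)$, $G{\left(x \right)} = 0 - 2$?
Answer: $-222530$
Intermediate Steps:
$G{\left(x \right)} = -2$
$E{\left(Y,M \right)} = -197$ ($E{\left(Y,M \right)} = 3 - 200 = -197$)
$j{\left(m,B \right)} = \left(-1 + m\right) \left(B + m\right)$
$o{\left(a \right)} = -4 + a^{2} + 3 a$ ($o{\left(a \right)} = a^{2} - 4 - a + 4 a = -4 + a^{2} + 3 a$)
$Q = 81$ ($Q = \left(-2 + 11\right)^{2} = 9^{2} = 81$)
$\left(E{\left(-65,-128 \right)} - 246633\right) + Q o{\left(-19 \right)} = \left(-197 - 246633\right) + 81 \left(-4 + \left(-19\right)^{2} + 3 \left(-19\right)\right) = -246830 + 81 \left(-4 + 361 - 57\right) = -246830 + 81 \cdot 300 = -246830 + 24300 = -222530$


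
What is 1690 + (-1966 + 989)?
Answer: 713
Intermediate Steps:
1690 + (-1966 + 989) = 1690 - 977 = 713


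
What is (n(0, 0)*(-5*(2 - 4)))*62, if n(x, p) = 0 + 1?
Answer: 620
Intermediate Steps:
n(x, p) = 1
(n(0, 0)*(-5*(2 - 4)))*62 = (1*(-5*(2 - 4)))*62 = (1*(-5*(-2)))*62 = (1*10)*62 = 10*62 = 620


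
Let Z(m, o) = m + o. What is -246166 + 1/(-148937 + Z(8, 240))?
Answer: -36602176375/148689 ≈ -2.4617e+5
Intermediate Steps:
-246166 + 1/(-148937 + Z(8, 240)) = -246166 + 1/(-148937 + (8 + 240)) = -246166 + 1/(-148937 + 248) = -246166 + 1/(-148689) = -246166 - 1/148689 = -36602176375/148689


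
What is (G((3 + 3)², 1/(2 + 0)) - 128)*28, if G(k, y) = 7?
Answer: -3388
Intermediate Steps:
(G((3 + 3)², 1/(2 + 0)) - 128)*28 = (7 - 128)*28 = -121*28 = -3388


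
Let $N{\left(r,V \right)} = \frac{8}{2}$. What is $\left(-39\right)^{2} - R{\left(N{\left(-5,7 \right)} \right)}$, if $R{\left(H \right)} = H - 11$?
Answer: $1528$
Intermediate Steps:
$N{\left(r,V \right)} = 4$ ($N{\left(r,V \right)} = 8 \cdot \frac{1}{2} = 4$)
$R{\left(H \right)} = -11 + H$ ($R{\left(H \right)} = H - 11 = -11 + H$)
$\left(-39\right)^{2} - R{\left(N{\left(-5,7 \right)} \right)} = \left(-39\right)^{2} - \left(-11 + 4\right) = 1521 - -7 = 1521 + 7 = 1528$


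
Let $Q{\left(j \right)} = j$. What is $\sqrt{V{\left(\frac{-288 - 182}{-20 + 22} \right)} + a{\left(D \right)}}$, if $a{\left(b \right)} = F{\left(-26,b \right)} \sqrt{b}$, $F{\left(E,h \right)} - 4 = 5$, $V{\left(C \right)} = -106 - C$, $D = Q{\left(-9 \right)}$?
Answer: $\sqrt{129 + 27 i} \approx 11.419 + 1.1822 i$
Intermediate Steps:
$D = -9$
$F{\left(E,h \right)} = 9$ ($F{\left(E,h \right)} = 4 + 5 = 9$)
$a{\left(b \right)} = 9 \sqrt{b}$
$\sqrt{V{\left(\frac{-288 - 182}{-20 + 22} \right)} + a{\left(D \right)}} = \sqrt{\left(-106 - \frac{-288 - 182}{-20 + 22}\right) + 9 \sqrt{-9}} = \sqrt{\left(-106 - - \frac{470}{2}\right) + 9 \cdot 3 i} = \sqrt{\left(-106 - \left(-470\right) \frac{1}{2}\right) + 27 i} = \sqrt{\left(-106 - -235\right) + 27 i} = \sqrt{\left(-106 + 235\right) + 27 i} = \sqrt{129 + 27 i}$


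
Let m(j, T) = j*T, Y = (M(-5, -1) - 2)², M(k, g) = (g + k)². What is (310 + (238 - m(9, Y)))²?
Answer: 97140736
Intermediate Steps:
Y = 1156 (Y = ((-1 - 5)² - 2)² = ((-6)² - 2)² = (36 - 2)² = 34² = 1156)
m(j, T) = T*j
(310 + (238 - m(9, Y)))² = (310 + (238 - 1156*9))² = (310 + (238 - 1*10404))² = (310 + (238 - 10404))² = (310 - 10166)² = (-9856)² = 97140736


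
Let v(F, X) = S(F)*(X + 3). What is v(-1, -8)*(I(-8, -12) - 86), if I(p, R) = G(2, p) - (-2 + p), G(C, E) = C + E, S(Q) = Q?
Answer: -410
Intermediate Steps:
v(F, X) = F*(3 + X) (v(F, X) = F*(X + 3) = F*(3 + X))
I(p, R) = 4 (I(p, R) = (2 + p) - (-2 + p) = (2 + p) + (2 - p) = 4)
v(-1, -8)*(I(-8, -12) - 86) = (-(3 - 8))*(4 - 86) = -1*(-5)*(-82) = 5*(-82) = -410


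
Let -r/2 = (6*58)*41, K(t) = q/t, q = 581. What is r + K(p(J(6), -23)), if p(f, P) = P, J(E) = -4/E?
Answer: -656909/23 ≈ -28561.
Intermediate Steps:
K(t) = 581/t
r = -28536 (r = -2*6*58*41 = -696*41 = -2*14268 = -28536)
r + K(p(J(6), -23)) = -28536 + 581/(-23) = -28536 + 581*(-1/23) = -28536 - 581/23 = -656909/23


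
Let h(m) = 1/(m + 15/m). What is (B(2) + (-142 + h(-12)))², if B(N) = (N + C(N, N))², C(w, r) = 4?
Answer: 31606884/2809 ≈ 11252.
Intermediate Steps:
B(N) = (4 + N)² (B(N) = (N + 4)² = (4 + N)²)
(B(2) + (-142 + h(-12)))² = ((4 + 2)² + (-142 - 12/(15 + (-12)²)))² = (6² + (-142 - 12/(15 + 144)))² = (36 + (-142 - 12/159))² = (36 + (-142 - 12*1/159))² = (36 + (-142 - 4/53))² = (36 - 7530/53)² = (-5622/53)² = 31606884/2809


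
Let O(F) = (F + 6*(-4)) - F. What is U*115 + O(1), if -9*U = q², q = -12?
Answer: -1864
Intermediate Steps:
O(F) = -24 (O(F) = (F - 24) - F = (-24 + F) - F = -24)
U = -16 (U = -⅑*(-12)² = -⅑*144 = -16)
U*115 + O(1) = -16*115 - 24 = -1840 - 24 = -1864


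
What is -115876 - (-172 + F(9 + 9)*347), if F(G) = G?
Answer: -121950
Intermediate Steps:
-115876 - (-172 + F(9 + 9)*347) = -115876 - (-172 + (9 + 9)*347) = -115876 - (-172 + 18*347) = -115876 - (-172 + 6246) = -115876 - 1*6074 = -115876 - 6074 = -121950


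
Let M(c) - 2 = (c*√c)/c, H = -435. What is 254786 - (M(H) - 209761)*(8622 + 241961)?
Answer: 52562294283 - 250583*I*√435 ≈ 5.2562e+10 - 5.2263e+6*I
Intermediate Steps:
M(c) = 2 + √c (M(c) = 2 + (c*√c)/c = 2 + c^(3/2)/c = 2 + √c)
254786 - (M(H) - 209761)*(8622 + 241961) = 254786 - ((2 + √(-435)) - 209761)*(8622 + 241961) = 254786 - ((2 + I*√435) - 209761)*250583 = 254786 - (-209759 + I*√435)*250583 = 254786 - (-52562039497 + 250583*I*√435) = 254786 + (52562039497 - 250583*I*√435) = 52562294283 - 250583*I*√435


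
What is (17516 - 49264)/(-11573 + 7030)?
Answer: 31748/4543 ≈ 6.9883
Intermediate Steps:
(17516 - 49264)/(-11573 + 7030) = -31748/(-4543) = -31748*(-1/4543) = 31748/4543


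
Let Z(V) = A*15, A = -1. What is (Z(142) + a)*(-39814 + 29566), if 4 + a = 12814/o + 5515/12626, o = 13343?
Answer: 15195372814692/84234359 ≈ 1.8039e+5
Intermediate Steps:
Z(V) = -15 (Z(V) = -1*15 = -15)
a = -438498663/168468718 (a = -4 + (12814/13343 + 5515/12626) = -4 + 235376209/168468718 = -438498663/168468718 ≈ -2.6028)
(Z(142) + a)*(-39814 + 29566) = (-15 - 438498663/168468718)*(-39814 + 29566) = -2965529433/168468718*(-10248) = 15195372814692/84234359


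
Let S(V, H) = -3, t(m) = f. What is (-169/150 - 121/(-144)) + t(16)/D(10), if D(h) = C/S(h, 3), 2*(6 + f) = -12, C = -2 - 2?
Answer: -33431/3600 ≈ -9.2864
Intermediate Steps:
C = -4
f = -12 (f = -6 + (½)*(-12) = -6 - 6 = -12)
t(m) = -12
D(h) = 4/3 (D(h) = -4/(-3) = -4*(-⅓) = 4/3)
(-169/150 - 121/(-144)) + t(16)/D(10) = (-169/150 - 121/(-144)) - 12/4/3 = (-169*1/150 - 121*(-1/144)) - 12*¾ = (-169/150 + 121/144) - 9 = -1031/3600 - 9 = -33431/3600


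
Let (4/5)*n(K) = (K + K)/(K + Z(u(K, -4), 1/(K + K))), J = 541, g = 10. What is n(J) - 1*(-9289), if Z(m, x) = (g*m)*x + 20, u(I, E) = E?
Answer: 5639533423/606962 ≈ 9291.4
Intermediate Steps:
Z(m, x) = 20 + 10*m*x (Z(m, x) = (10*m)*x + 20 = 10*m*x + 20 = 20 + 10*m*x)
n(K) = 5*K/(2*(20 + K - 20/K)) (n(K) = 5*((K + K)/(K + (20 + 10*(-4)/(K + K))))/4 = 5*((2*K)/(K + (20 + 10*(-4)/(2*K))))/4 = 5*((2*K)/(K + (20 + 10*(-4)*(1/(2*K)))))/4 = 5*((2*K)/(K + (20 - 20/K)))/4 = 5*((2*K)/(20 + K - 20/K))/4 = 5*(2*K/(20 + K - 20/K))/4 = 5*K/(2*(20 + K - 20/K)))
n(J) - 1*(-9289) = (5/2)*541**2/(-20 + 541*(20 + 541)) - 1*(-9289) = (5/2)*292681/(-20 + 541*561) + 9289 = (5/2)*292681/(-20 + 303501) + 9289 = (5/2)*292681/303481 + 9289 = (5/2)*292681*(1/303481) + 9289 = 1463405/606962 + 9289 = 5639533423/606962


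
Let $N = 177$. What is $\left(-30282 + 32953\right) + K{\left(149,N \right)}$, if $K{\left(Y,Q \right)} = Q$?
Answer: $2848$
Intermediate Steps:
$\left(-30282 + 32953\right) + K{\left(149,N \right)} = \left(-30282 + 32953\right) + 177 = 2671 + 177 = 2848$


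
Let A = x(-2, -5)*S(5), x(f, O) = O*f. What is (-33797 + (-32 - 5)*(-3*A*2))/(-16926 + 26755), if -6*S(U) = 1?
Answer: -34167/9829 ≈ -3.4761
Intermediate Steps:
S(U) = -⅙ (S(U) = -⅙*1 = -⅙)
A = -5/3 (A = -5*(-2)*(-⅙) = 10*(-⅙) = -5/3 ≈ -1.6667)
(-33797 + (-32 - 5)*(-3*A*2))/(-16926 + 26755) = (-33797 + (-32 - 5)*(-3*(-5/3)*2))/(-16926 + 26755) = (-33797 - 185*2)/9829 = (-33797 - 37*10)*(1/9829) = (-33797 - 370)*(1/9829) = -34167*1/9829 = -34167/9829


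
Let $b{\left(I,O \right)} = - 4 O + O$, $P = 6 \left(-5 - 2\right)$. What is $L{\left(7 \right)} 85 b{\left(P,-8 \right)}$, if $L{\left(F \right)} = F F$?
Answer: $99960$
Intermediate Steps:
$L{\left(F \right)} = F^{2}$
$P = -42$ ($P = 6 \left(-7\right) = -42$)
$b{\left(I,O \right)} = - 3 O$
$L{\left(7 \right)} 85 b{\left(P,-8 \right)} = 7^{2} \cdot 85 \left(\left(-3\right) \left(-8\right)\right) = 49 \cdot 85 \cdot 24 = 4165 \cdot 24 = 99960$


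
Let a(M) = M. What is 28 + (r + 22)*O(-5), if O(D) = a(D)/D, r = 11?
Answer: 61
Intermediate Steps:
O(D) = 1 (O(D) = D/D = 1)
28 + (r + 22)*O(-5) = 28 + (11 + 22)*1 = 28 + 33*1 = 28 + 33 = 61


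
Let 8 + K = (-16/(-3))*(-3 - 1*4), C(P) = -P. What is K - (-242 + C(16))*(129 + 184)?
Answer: 242126/3 ≈ 80709.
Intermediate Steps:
K = -136/3 (K = -8 + (-16/(-3))*(-3 - 1*4) = -8 + (-16*(-1)/3)*(-3 - 4) = -8 - 2*(-8/3)*(-7) = -8 + (16/3)*(-7) = -8 - 112/3 = -136/3 ≈ -45.333)
K - (-242 + C(16))*(129 + 184) = -136/3 - (-242 - 1*16)*(129 + 184) = -136/3 - (-242 - 16)*313 = -136/3 - (-258)*313 = -136/3 - 1*(-80754) = -136/3 + 80754 = 242126/3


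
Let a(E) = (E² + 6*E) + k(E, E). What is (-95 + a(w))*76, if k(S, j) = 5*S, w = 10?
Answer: 8740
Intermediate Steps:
a(E) = E² + 11*E (a(E) = (E² + 6*E) + 5*E = E² + 11*E)
(-95 + a(w))*76 = (-95 + 10*(11 + 10))*76 = (-95 + 10*21)*76 = (-95 + 210)*76 = 115*76 = 8740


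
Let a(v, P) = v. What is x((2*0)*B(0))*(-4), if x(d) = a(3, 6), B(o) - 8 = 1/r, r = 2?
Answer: -12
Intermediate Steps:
B(o) = 17/2 (B(o) = 8 + 1/2 = 8 + ½ = 17/2)
x(d) = 3
x((2*0)*B(0))*(-4) = 3*(-4) = -12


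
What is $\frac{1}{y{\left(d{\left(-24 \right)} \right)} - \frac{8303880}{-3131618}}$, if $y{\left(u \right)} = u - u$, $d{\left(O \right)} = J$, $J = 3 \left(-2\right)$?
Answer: $\frac{1565809}{4151940} \approx 0.37713$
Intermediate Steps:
$J = -6$
$d{\left(O \right)} = -6$
$y{\left(u \right)} = 0$
$\frac{1}{y{\left(d{\left(-24 \right)} \right)} - \frac{8303880}{-3131618}} = \frac{1}{0 - \frac{8303880}{-3131618}} = \frac{1}{0 - - \frac{4151940}{1565809}} = \frac{1}{0 + \frac{4151940}{1565809}} = \frac{1}{\frac{4151940}{1565809}} = \frac{1565809}{4151940}$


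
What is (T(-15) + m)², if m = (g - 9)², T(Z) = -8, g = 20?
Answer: 12769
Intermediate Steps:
m = 121 (m = (20 - 9)² = 11² = 121)
(T(-15) + m)² = (-8 + 121)² = 113² = 12769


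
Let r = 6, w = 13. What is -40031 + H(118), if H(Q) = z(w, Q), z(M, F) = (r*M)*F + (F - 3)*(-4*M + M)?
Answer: -35312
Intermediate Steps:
z(M, F) = -3*M*(-3 + F) + 6*F*M (z(M, F) = (6*M)*F + (F - 3)*(-4*M + M) = 6*F*M + (-3 + F)*(-3*M) = 6*F*M - 3*M*(-3 + F) = -3*M*(-3 + F) + 6*F*M)
H(Q) = 117 + 39*Q (H(Q) = 3*13*(3 + Q) = 117 + 39*Q)
-40031 + H(118) = -40031 + (117 + 39*118) = -40031 + (117 + 4602) = -40031 + 4719 = -35312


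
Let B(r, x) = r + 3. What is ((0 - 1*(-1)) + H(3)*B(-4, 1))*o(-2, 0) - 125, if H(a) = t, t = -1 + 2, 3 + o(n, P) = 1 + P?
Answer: -125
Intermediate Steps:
B(r, x) = 3 + r
o(n, P) = -2 + P (o(n, P) = -3 + (1 + P) = -2 + P)
t = 1
H(a) = 1
((0 - 1*(-1)) + H(3)*B(-4, 1))*o(-2, 0) - 125 = ((0 - 1*(-1)) + 1*(3 - 4))*(-2 + 0) - 125 = ((0 + 1) + 1*(-1))*(-2) - 125 = (1 - 1)*(-2) - 125 = 0*(-2) - 125 = 0 - 125 = -125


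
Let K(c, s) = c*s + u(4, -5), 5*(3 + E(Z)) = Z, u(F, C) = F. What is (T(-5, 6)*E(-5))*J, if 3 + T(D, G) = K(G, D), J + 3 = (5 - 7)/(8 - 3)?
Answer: -1972/5 ≈ -394.40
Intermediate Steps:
E(Z) = -3 + Z/5
K(c, s) = 4 + c*s (K(c, s) = c*s + 4 = 4 + c*s)
J = -17/5 (J = -3 + (5 - 7)/(8 - 3) = -3 - 2/5 = -17/5 ≈ -3.4000)
T(D, G) = 1 + D*G (T(D, G) = -3 + (4 + G*D) = -3 + (4 + D*G) = 1 + D*G)
(T(-5, 6)*E(-5))*J = ((1 - 5*6)*(-3 + (1/5)*(-5)))*(-17/5) = ((1 - 30)*(-3 - 1))*(-17/5) = -29*(-4)*(-17/5) = 116*(-17/5) = -1972/5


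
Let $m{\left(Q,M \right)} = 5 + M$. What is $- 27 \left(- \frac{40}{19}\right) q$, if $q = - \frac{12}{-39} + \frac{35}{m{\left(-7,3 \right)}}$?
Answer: $\frac{65745}{247} \approx 266.17$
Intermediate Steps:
$q = \frac{487}{104}$ ($q = - \frac{12}{-39} + \frac{35}{5 + 3} = \left(-12\right) \left(- \frac{1}{39}\right) + \frac{35}{8} = \frac{4}{13} + 35 \cdot \frac{1}{8} = \frac{4}{13} + \frac{35}{8} = \frac{487}{104} \approx 4.6827$)
$- 27 \left(- \frac{40}{19}\right) q = - 27 \left(- \frac{40}{19}\right) \frac{487}{104} = - 27 \left(\left(-40\right) \frac{1}{19}\right) \frac{487}{104} = \left(-27\right) \left(- \frac{40}{19}\right) \frac{487}{104} = \frac{1080}{19} \cdot \frac{487}{104} = \frac{65745}{247}$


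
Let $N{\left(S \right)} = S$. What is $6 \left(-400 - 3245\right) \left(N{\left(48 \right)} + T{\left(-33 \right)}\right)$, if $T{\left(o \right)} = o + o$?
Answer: $393660$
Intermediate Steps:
$T{\left(o \right)} = 2 o$
$6 \left(-400 - 3245\right) \left(N{\left(48 \right)} + T{\left(-33 \right)}\right) = 6 \left(-400 - 3245\right) \left(48 + 2 \left(-33\right)\right) = 6 \left(- 3645 \left(48 - 66\right)\right) = 6 \left(\left(-3645\right) \left(-18\right)\right) = 6 \cdot 65610 = 393660$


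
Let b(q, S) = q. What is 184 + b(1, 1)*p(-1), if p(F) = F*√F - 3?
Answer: 181 - I ≈ 181.0 - 1.0*I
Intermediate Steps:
p(F) = -3 + F^(3/2) (p(F) = F^(3/2) - 3 = -3 + F^(3/2))
184 + b(1, 1)*p(-1) = 184 + 1*(-3 + (-1)^(3/2)) = 184 + 1*(-3 - I) = 184 + (-3 - I) = 181 - I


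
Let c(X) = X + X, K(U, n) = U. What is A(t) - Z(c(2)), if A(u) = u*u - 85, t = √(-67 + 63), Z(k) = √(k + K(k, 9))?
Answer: -89 - 2*√2 ≈ -91.828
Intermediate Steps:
c(X) = 2*X
Z(k) = √2*√k (Z(k) = √(k + k) = √(2*k) = √2*√k)
t = 2*I (t = √(-4) = 2*I ≈ 2.0*I)
A(u) = -85 + u² (A(u) = u² - 85 = -85 + u²)
A(t) - Z(c(2)) = (-85 + (2*I)²) - √2*√(2*2) = (-85 - 4) - √2*√4 = -89 - √2*2 = -89 - 2*√2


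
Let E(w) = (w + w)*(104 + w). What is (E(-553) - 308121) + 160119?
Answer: 348592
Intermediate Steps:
E(w) = 2*w*(104 + w) (E(w) = (2*w)*(104 + w) = 2*w*(104 + w))
(E(-553) - 308121) + 160119 = (2*(-553)*(104 - 553) - 308121) + 160119 = (2*(-553)*(-449) - 308121) + 160119 = (496594 - 308121) + 160119 = 188473 + 160119 = 348592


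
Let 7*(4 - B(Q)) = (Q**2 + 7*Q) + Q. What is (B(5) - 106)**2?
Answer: 606841/49 ≈ 12385.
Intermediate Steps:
B(Q) = 4 - 8*Q/7 - Q**2/7 (B(Q) = 4 - ((Q**2 + 7*Q) + Q)/7 = 4 - (Q**2 + 8*Q)/7 = 4 + (-8*Q/7 - Q**2/7) = 4 - 8*Q/7 - Q**2/7)
(B(5) - 106)**2 = ((4 - 8/7*5 - 1/7*5**2) - 106)**2 = ((4 - 40/7 - 1/7*25) - 106)**2 = ((4 - 40/7 - 25/7) - 106)**2 = (-37/7 - 106)**2 = (-779/7)**2 = 606841/49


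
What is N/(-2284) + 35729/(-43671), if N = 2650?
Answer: -98666593/49872282 ≈ -1.9784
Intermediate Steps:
N/(-2284) + 35729/(-43671) = 2650/(-2284) + 35729/(-43671) = 2650*(-1/2284) + 35729*(-1/43671) = -1325/1142 - 35729/43671 = -98666593/49872282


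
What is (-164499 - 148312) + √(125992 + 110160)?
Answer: -312811 + 2*√59038 ≈ -3.1233e+5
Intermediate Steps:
(-164499 - 148312) + √(125992 + 110160) = -312811 + √236152 = -312811 + 2*√59038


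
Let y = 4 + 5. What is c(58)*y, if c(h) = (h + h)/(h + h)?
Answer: 9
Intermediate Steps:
y = 9
c(h) = 1 (c(h) = (2*h)/((2*h)) = (2*h)*(1/(2*h)) = 1)
c(58)*y = 1*9 = 9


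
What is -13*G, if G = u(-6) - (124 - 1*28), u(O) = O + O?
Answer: 1404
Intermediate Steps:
u(O) = 2*O
G = -108 (G = 2*(-6) - (124 - 1*28) = -12 - (124 - 28) = -12 - 1*96 = -12 - 96 = -108)
-13*G = -13*(-108) = 1404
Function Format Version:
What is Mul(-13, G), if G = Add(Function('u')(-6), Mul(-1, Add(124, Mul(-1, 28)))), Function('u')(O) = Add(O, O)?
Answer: 1404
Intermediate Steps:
Function('u')(O) = Mul(2, O)
G = -108 (G = Add(Mul(2, -6), Mul(-1, Add(124, Mul(-1, 28)))) = Add(-12, Mul(-1, Add(124, -28))) = Add(-12, Mul(-1, 96)) = Add(-12, -96) = -108)
Mul(-13, G) = Mul(-13, -108) = 1404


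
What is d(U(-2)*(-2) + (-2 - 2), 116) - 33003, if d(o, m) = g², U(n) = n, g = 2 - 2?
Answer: -33003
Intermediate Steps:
g = 0
d(o, m) = 0 (d(o, m) = 0² = 0)
d(U(-2)*(-2) + (-2 - 2), 116) - 33003 = 0 - 33003 = -33003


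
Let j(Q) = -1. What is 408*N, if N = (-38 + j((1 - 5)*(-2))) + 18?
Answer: -8568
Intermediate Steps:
N = -21 (N = (-38 - 1) + 18 = -39 + 18 = -21)
408*N = 408*(-21) = -8568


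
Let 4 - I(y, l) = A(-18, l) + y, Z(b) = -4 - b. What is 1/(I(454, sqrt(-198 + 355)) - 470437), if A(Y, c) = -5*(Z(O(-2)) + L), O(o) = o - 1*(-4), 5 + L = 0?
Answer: -1/470942 ≈ -2.1234e-6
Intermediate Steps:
L = -5 (L = -5 + 0 = -5)
O(o) = 4 + o (O(o) = o + 4 = 4 + o)
A(Y, c) = 55 (A(Y, c) = -5*((-4 - (4 - 2)) - 5) = -5*((-4 - 1*2) - 5) = -5*((-4 - 2) - 5) = -5*(-6 - 5) = -5*(-11) = 55)
I(y, l) = -51 - y (I(y, l) = 4 - (55 + y) = 4 + (-55 - y) = -51 - y)
1/(I(454, sqrt(-198 + 355)) - 470437) = 1/((-51 - 1*454) - 470437) = 1/((-51 - 454) - 470437) = 1/(-505 - 470437) = 1/(-470942) = -1/470942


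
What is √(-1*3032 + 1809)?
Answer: I*√1223 ≈ 34.971*I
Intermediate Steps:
√(-1*3032 + 1809) = √(-3032 + 1809) = √(-1223) = I*√1223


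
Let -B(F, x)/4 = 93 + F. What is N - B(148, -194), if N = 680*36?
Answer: 25444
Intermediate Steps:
B(F, x) = -372 - 4*F (B(F, x) = -4*(93 + F) = -372 - 4*F)
N = 24480
N - B(148, -194) = 24480 - (-372 - 4*148) = 24480 - (-372 - 592) = 24480 - 1*(-964) = 24480 + 964 = 25444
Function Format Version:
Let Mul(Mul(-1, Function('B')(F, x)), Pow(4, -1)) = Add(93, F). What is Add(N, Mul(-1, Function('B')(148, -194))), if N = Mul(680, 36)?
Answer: 25444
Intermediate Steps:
Function('B')(F, x) = Add(-372, Mul(-4, F)) (Function('B')(F, x) = Mul(-4, Add(93, F)) = Add(-372, Mul(-4, F)))
N = 24480
Add(N, Mul(-1, Function('B')(148, -194))) = Add(24480, Mul(-1, Add(-372, Mul(-4, 148)))) = Add(24480, Mul(-1, Add(-372, -592))) = Add(24480, Mul(-1, -964)) = Add(24480, 964) = 25444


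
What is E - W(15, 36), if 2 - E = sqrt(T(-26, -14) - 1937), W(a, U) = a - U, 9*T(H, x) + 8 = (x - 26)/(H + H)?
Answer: 23 - 7*I*sqrt(60151)/39 ≈ 23.0 - 44.021*I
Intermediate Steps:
T(H, x) = -8/9 + (-26 + x)/(18*H) (T(H, x) = -8/9 + ((x - 26)/(H + H))/9 = -8/9 + ((-26 + x)/((2*H)))/9 = -8/9 + ((-26 + x)*(1/(2*H)))/9 = -8/9 + ((-26 + x)/(2*H))/9 = -8/9 + (-26 + x)/(18*H))
E = 2 - 7*I*sqrt(60151)/39 (E = 2 - sqrt((1/18)*(-26 - 14 - 16*(-26))/(-26) - 1937) = 2 - sqrt((1/18)*(-1/26)*(-26 - 14 + 416) - 1937) = 2 - sqrt((1/18)*(-1/26)*376 - 1937) = 2 - sqrt(-94/117 - 1937) = 2 - sqrt(-226723/117) = 2 - 7*I*sqrt(60151)/39 ≈ 2.0 - 44.021*I)
E - W(15, 36) = (2 - 7*I*sqrt(60151)/39) - (15 - 1*36) = (2 - 7*I*sqrt(60151)/39) - (15 - 36) = (2 - 7*I*sqrt(60151)/39) - 1*(-21) = (2 - 7*I*sqrt(60151)/39) + 21 = 23 - 7*I*sqrt(60151)/39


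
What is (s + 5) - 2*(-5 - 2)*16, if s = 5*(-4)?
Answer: 209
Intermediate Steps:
s = -20
(s + 5) - 2*(-5 - 2)*16 = (-20 + 5) - 2*(-5 - 2)*16 = -15 - 2*(-7)*16 = -15 + 14*16 = -15 + 224 = 209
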